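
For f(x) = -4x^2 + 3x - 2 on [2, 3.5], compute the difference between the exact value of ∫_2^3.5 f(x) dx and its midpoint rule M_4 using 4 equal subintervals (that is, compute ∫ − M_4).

-0.0703125

Exact integral: ∫_2^3.5 f(x) dx = -37.125.
M_4 = -37.0546875.
Error = -37.125 − (-37.0546875) = -0.0703125.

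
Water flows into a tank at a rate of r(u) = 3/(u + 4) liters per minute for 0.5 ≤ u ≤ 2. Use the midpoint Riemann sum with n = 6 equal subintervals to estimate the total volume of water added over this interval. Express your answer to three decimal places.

Δu = (2 − 0.5)/6 = 0.25.
Midpoints: 0.625, 0.875, 1.125, 1.375, 1.625, 1.875.
r(0.625) = 24/37, r(0.875) = 8/13, r(1.125) = 24/41, r(1.375) = 24/43, r(1.625) = 8/15, r(1.875) = 24/47.
Sum = Δu · [r(0.625) + r(0.875) + r(1.125) + ...].
Sum ≈ 0.863.

0.863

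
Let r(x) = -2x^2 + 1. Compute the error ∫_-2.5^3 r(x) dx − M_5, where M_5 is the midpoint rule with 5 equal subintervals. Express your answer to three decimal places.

Exact integral: ∫_-2.5^3 r(x) dx ≈ -22.91667.
M_5 = -21.8075.
Error ≈ -22.91667 − (-21.8075) ≈ -1.109.

-1.109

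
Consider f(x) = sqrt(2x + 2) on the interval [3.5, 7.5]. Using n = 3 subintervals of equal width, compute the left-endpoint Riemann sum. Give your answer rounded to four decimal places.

13.6021

Δx = (7.5 − 3.5)/3 = 4/3.
Left endpoints: 3.5, 29/6, 37/6.
f(3.5) ≈ 3.0000, f(29/6) ≈ 3.4157, f(37/6) ≈ 3.7859.
Sum = Δx · [f(3.5) + f(29/6) + f(37/6)].
Sum ≈ 13.6021.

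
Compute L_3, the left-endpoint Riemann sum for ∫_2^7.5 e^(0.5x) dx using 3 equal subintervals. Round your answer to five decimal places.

Δx = (7.5 − 2)/3 = 11/6.
Left endpoints: 2, 23/6, 17/3.
f(2) ≈ 2.71828, f(23/6) ≈ 6.79826, f(17/3) ≈ 17.00204.
Sum = Δx · [f(2) + f(23/6) + f(17/3)].
Sum ≈ 48.61740.

48.61740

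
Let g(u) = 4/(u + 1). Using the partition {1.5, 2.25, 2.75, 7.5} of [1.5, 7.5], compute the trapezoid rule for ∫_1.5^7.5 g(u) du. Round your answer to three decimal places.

Subinterval widths: 0.75, 0.5, 4.75.
g(1.5) = 1.6, g(2.25) = 16/13, g(2.75) = 16/15, g(7.5) = 8/17.
On each subinterval the trapezoid contributes (Δu_i/2)·[g(u_{i-1}) + g(u_i)].
Sum ≈ 5.287.

5.287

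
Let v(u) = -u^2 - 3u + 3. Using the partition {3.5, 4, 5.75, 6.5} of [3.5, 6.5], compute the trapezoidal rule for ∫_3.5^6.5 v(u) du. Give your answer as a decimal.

-114.234375

Subinterval widths: 0.5, 1.75, 0.75.
v(3.5) = -19.75, v(4) = -25, v(5.75) = -47.3125, v(6.5) = -58.75.
On each subinterval the trapezoid contributes (Δu_i/2)·[v(u_{i-1}) + v(u_i)].
Sum = -114.234375.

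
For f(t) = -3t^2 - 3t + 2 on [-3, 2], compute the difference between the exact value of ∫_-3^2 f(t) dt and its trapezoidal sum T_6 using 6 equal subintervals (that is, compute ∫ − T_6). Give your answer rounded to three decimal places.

Exact integral: ∫_-3^2 f(t) dt = -17.5.
T_6 ≈ -19.23611.
Error ≈ -17.5 − (-19.23611) ≈ 1.736.

1.736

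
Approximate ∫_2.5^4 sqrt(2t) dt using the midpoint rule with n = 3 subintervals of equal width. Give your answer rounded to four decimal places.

3.8167

Δt = (4 − 2.5)/3 = 0.5.
Midpoints: 2.75, 3.25, 3.75.
f(2.75) ≈ 2.3452, f(3.25) ≈ 2.5495, f(3.75) ≈ 2.7386.
Sum = Δt · [f(2.75) + f(3.25) + f(3.75)].
Sum ≈ 3.8167.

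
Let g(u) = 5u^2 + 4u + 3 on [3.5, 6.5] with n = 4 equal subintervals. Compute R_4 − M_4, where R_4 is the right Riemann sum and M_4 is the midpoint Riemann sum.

R_4 = 517.40625.
M_4 = 454.546875.
R_4 − M_4 = 62.859375.

62.859375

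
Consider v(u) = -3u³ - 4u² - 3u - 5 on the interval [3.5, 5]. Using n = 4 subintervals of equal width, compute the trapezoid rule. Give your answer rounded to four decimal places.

-493.8135

Δu = (5 − 3.5)/4 = 0.375.
v(3.5) = -193.125, v(3.875) = -128637/512, v(4.25) = -320.296875, v(4.625) = -205431/512, v(5) = -495.
T_4 = (Δu/2)·[v(u_0) + 2v(u_1) + 2v(u_2) + 2v(u_3) + v(u_4)].
Sum ≈ -493.8135.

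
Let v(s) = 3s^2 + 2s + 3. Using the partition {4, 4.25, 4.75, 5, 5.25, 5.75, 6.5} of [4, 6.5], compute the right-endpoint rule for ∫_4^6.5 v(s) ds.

266.46875

Subinterval widths: 0.25, 0.5, 0.25, 0.25, 0.5, 0.75.
Right endpoints: 4.25, 4.75, 5, 5.25, 5.75, 6.5.
v(4.25) = 65.6875, v(4.75) = 80.1875, v(5) = 88, v(5.25) = 96.1875, v(5.75) = 113.6875, v(6.5) = 142.75.
Sum = Σ Δs_i · v(s_i).
Sum = 266.46875.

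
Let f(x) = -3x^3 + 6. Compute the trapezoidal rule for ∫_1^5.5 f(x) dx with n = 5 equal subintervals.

Δx = (5.5 − 1)/5 = 0.9.
f(1) = 3, f(1.9) = -14.577, f(2.8) = -59.856, f(3.7) = -145.959, f(4.6) = -286.008, f(5.5) = -493.125.
T_5 = (Δx/2)·[f(x_0) + 2f(x_1) + ... + 2f(x_{4}) + f(x_5)].
Sum = -676.31625.

-676.31625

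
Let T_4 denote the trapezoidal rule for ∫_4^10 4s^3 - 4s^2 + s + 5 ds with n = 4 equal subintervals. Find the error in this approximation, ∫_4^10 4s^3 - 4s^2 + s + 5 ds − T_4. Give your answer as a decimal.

-180

Exact integral: ∫_4^10 f(s) ds = 8568.
T_4 = 8748.
Error = 8568 − 8748 = -180.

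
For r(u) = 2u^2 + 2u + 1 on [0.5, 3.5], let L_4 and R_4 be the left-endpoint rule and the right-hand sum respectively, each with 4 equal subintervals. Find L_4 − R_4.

L_4 = 32.8125.
R_4 = 55.3125.
L_4 − R_4 = -22.5.

-22.5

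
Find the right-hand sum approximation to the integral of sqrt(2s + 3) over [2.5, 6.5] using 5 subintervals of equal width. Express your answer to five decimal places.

Δs = (6.5 − 2.5)/5 = 0.8.
Right endpoints: 3.3, 4.1, 4.9, 5.7, 6.5.
f(3.3) ≈ 3.09839, f(4.1) ≈ 3.34664, f(4.9) ≈ 3.57771, f(5.7) ≈ 3.79473, f(6.5) ≈ 4.00000.
Sum = Δs · [f(3.3) + f(4.1) + f(4.9) + f(5.7) + f(6.5)].
Sum ≈ 14.25397.

14.25397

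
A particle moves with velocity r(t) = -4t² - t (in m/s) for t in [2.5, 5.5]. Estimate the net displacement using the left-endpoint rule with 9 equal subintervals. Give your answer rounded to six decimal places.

-196.722222

Δt = (5.5 − 2.5)/9 = 1/3.
Left endpoints: 2.5, 17/6, 19/6, 3.5, 23/6, 25/6, 4.5, 29/6, 31/6.
r(2.5) = -27.5, r(17/6) = -629/18, r(19/6) = -779/18, r(3.5) = -52.5, r(23/6) = -1127/18, r(25/6) = -1325/18, r(4.5) = -85.5, r(29/6) = -1769/18, r(31/6) = -2015/18.
Sum = Δt · [r(2.5) + r(17/6) + r(19/6) + ...].
Sum ≈ -196.722222.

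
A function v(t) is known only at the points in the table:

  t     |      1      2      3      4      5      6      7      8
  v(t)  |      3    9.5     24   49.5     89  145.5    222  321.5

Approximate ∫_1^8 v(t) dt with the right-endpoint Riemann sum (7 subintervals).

Δt = 1.
Sum = 1·[9.5 + 24 + 49.5 + 89 + 145.5 + 222 + 321.5] = 861.

861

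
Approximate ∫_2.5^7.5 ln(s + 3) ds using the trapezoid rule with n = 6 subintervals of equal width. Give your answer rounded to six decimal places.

10.308322

Δs = (7.5 − 2.5)/6 = 5/6.
f(2.5) ≈ 1.704748, f(10/3) ≈ 1.845827, f(25/6) ≈ 1.969441, f(5) ≈ 2.079442, f(35/6) ≈ 2.178532, f(20/3) ≈ 2.268684, f(7.5) ≈ 2.351375.
T_6 = (Δs/2)·[f(s_0) + 2f(s_1) + ... + 2f(s_{5}) + f(s_6)].
Sum ≈ 10.308322.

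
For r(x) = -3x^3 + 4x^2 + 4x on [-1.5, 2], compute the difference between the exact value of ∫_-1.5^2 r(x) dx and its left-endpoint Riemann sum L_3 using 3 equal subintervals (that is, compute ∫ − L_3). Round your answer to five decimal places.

-9.04572

Exact integral: ∫_-1.5^2 r(x) dx ≈ 10.4635417.
L_3 ≈ 19.5092593.
Error ≈ 10.4635417 − 19.5092593 ≈ -9.04572.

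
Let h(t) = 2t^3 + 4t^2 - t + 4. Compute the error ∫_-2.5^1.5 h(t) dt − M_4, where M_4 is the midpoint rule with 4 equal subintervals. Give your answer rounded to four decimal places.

0.3333

Exact integral: ∫_-2.5^1.5 h(t) dt ≈ 26.333333.
M_4 = 26.
Error ≈ 26.333333 − 26 ≈ 0.3333.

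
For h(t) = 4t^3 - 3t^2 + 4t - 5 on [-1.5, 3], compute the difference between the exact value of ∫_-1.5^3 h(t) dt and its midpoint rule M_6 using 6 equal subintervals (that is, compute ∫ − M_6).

1.265625

Exact integral: ∫_-1.5^3 h(t) dt = 36.5625.
M_6 = 35.296875.
Error = 36.5625 − 35.296875 = 1.265625.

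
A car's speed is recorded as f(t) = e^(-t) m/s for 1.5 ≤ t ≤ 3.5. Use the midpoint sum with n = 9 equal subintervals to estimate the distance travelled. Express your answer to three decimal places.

Δt = (3.5 − 1.5)/9 = 2/9.
Midpoints: 29/18, 11/6, 37/18, 41/18, 2.5, 49/18, 53/18, 19/6, 61/18.
f(29/18) ≈ 0.200, f(11/6) ≈ 0.160, f(37/18) ≈ 0.128, f(41/18) ≈ 0.103, f(2.5) ≈ 0.082, f(49/18) ≈ 0.066, f(53/18) ≈ 0.053, f(19/6) ≈ 0.042, f(61/18) ≈ 0.034.
Sum = Δt · [f(29/18) + f(11/6) + f(37/18) + ...].
Sum ≈ 0.193.

0.193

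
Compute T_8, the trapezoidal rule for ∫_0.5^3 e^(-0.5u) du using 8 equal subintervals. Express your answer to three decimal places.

1.114

Δu = (3 − 0.5)/8 = 0.3125.
f(0.5) ≈ 0.779, f(0.8125) ≈ 0.666, f(1.125) ≈ 0.570, f(1.4375) ≈ 0.487, f(1.75) ≈ 0.417, f(2.0625) ≈ 0.357, f(2.375) ≈ 0.305, f(2.6875) ≈ 0.261, f(3) ≈ 0.223.
T_8 = (Δu/2)·[f(u_0) + 2f(u_1) + ... + 2f(u_{7}) + f(u_8)].
Sum ≈ 1.114.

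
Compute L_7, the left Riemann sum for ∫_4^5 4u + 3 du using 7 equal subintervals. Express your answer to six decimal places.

20.714286

Δu = (5 − 4)/7 = 1/7.
Left endpoints: 4, 29/7, 30/7, 31/7, 32/7, 33/7, 34/7.
f(4) = 19, f(29/7) = 137/7, f(30/7) = 141/7, f(31/7) = 145/7, f(32/7) = 149/7, f(33/7) = 153/7, f(34/7) = 157/7.
Sum = Δu · [f(4) + f(29/7) + f(30/7) + ...].
Sum ≈ 20.714286.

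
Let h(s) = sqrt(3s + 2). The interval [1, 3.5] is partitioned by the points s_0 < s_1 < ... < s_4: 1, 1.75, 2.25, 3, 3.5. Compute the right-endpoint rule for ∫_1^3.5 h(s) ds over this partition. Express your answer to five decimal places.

7.75369

Subinterval widths: 0.75, 0.5, 0.75, 0.5.
Right endpoints: 1.75, 2.25, 3, 3.5.
h(1.75) ≈ 2.69258, h(2.25) ≈ 2.95804, h(3) ≈ 3.31662, h(3.5) ≈ 3.53553.
Sum = Σ Δs_i · h(s_i).
Sum ≈ 7.75369.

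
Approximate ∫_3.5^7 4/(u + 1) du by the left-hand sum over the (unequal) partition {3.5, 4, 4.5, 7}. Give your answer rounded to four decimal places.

Subinterval widths: 0.5, 0.5, 2.5.
Left endpoints: 3.5, 4, 4.5.
f(3.5) = 8/9, f(4) = 0.8, f(4.5) = 8/11.
Sum = Σ Δu_i · f(u_i).
Sum ≈ 2.6626.

2.6626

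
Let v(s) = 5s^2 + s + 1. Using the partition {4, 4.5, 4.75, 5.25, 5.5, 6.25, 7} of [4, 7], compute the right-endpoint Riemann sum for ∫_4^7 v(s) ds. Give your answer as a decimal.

Subinterval widths: 0.5, 0.25, 0.5, 0.25, 0.75, 0.75.
Right endpoints: 4.5, 4.75, 5.25, 5.5, 6.25, 7.
v(4.5) = 106.75, v(4.75) = 118.5625, v(5.25) = 144.0625, v(5.5) = 157.75, v(6.25) = 202.5625, v(7) = 253.
Sum = Σ Δs_i · v(s_i).
Sum = 536.15625.

536.15625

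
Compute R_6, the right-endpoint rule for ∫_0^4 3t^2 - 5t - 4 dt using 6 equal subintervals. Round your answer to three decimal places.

18.222

Δt = (4 − 0)/6 = 2/3.
Right endpoints: 2/3, 4/3, 2, 8/3, 10/3, 4.
f(2/3) = -6, f(4/3) = -16/3, f(2) = -2, f(8/3) = 4, f(10/3) = 38/3, f(4) = 24.
Sum = Δt · [f(2/3) + f(4/3) + f(2) + ...].
Sum ≈ 18.222.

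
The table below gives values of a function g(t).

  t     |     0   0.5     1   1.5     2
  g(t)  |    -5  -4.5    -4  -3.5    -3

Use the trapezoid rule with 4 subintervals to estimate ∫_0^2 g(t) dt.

-8

Δt = 0.5.
T_4 = (0.5/2)·[(-5) + 2·(-4.5) + 2·(-4) + 2·(-3.5) + (-3)] = -8.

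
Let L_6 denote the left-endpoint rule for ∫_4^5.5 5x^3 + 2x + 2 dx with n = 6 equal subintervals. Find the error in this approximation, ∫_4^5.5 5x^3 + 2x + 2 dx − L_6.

63.24609375

Exact integral: ∫_4^5.5 f(x) dx = 841.078125.
L_6 = 777.83203125.
Error = 841.078125 − 777.83203125 = 63.24609375.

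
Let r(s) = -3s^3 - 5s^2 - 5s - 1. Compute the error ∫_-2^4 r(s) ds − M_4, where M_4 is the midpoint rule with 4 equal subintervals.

-15.75

Exact integral: ∫_-2^4 r(s) ds = -336.
M_4 = -320.25.
Error = -336 − (-320.25) = -15.75.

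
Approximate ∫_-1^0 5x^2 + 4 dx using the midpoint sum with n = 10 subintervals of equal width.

Δx = (0 − (-1))/10 = 0.1.
Midpoints: -0.95, -0.85, -0.75, -0.65, -0.55, -0.45, -0.35, -0.25, -0.15, -0.05.
f(-0.95) = 8.5125, f(-0.85) = 7.6125, f(-0.75) = 6.8125, f(-0.65) = 6.1125, f(-0.55) = 5.5125, f(-0.45) = 5.0125, f(-0.35) = 4.6125, f(-0.25) = 4.3125, f(-0.15) = 4.1125, f(-0.05) = 4.0125.
Sum = Δx · [f(-0.95) + f(-0.85) + f(-0.75) + ...].
Sum = 5.6625.

5.6625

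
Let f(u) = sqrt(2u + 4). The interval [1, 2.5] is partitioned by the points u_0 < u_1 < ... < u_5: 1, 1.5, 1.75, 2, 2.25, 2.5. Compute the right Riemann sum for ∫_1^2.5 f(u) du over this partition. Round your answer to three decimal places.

4.194

Subinterval widths: 0.5, 0.25, 0.25, 0.25, 0.25.
Right endpoints: 1.5, 1.75, 2, 2.25, 2.5.
f(1.5) ≈ 2.646, f(1.75) ≈ 2.739, f(2) ≈ 2.828, f(2.25) ≈ 2.915, f(2.5) ≈ 3.000.
Sum = Σ Δu_i · f(u_i).
Sum ≈ 4.194.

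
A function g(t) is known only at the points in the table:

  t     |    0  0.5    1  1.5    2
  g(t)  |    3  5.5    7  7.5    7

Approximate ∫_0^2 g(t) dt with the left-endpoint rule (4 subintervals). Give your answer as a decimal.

Δt = 0.5.
Sum = 0.5·[3 + 5.5 + 7 + 7.5] = 11.5.

11.5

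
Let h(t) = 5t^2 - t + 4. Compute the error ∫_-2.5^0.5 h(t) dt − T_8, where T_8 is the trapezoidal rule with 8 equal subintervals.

Exact integral: ∫_-2.5^0.5 h(t) dt = 41.25.
T_8 = 41.6015625.
Error = 41.25 − 41.6015625 = -0.3515625.

-0.3515625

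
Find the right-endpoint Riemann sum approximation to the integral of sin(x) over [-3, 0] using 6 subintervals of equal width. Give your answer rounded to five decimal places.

Δx = (0 − (-3))/6 = 0.5.
Right endpoints: -2.5, -2, -1.5, -1, -0.5, 0.
f(-2.5) ≈ -0.59847, f(-2) ≈ -0.90930, f(-1.5) ≈ -0.99749, f(-1) ≈ -0.84147, f(-0.5) ≈ -0.47943, f(0) ≈ 0.00000.
Sum = Δx · [f(-2.5) + f(-2) + f(-1.5) + ...].
Sum ≈ -1.91308.

-1.91308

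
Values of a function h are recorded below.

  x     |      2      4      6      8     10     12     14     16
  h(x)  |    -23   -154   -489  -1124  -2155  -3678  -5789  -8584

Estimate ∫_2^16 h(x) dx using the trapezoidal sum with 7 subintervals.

Δx = 2.
T_7 = (2/2)·[(-23) + 2·(-154) + 2·(-489) + 2·(-1124) + 2·(-2155) + 2·(-3678) + 2·(-5789) + (-8584)] = -35385.

-35385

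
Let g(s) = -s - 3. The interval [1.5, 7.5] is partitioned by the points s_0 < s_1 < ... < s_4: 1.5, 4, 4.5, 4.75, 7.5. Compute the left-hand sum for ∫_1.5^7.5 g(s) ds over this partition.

Subinterval widths: 2.5, 0.5, 0.25, 2.75.
Left endpoints: 1.5, 4, 4.5, 4.75.
g(1.5) = -4.5, g(4) = -7, g(4.5) = -7.5, g(4.75) = -7.75.
Sum = Σ Δs_i · g(s_i).
Sum = -37.9375.

-37.9375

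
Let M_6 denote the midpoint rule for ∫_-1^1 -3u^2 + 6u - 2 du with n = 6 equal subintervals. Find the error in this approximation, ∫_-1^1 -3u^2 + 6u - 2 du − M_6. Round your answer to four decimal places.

Exact integral: ∫_-1^1 f(u) du = -6.
M_6 ≈ -5.944444.
Error ≈ -6 − (-5.944444) ≈ -0.0556.

-0.0556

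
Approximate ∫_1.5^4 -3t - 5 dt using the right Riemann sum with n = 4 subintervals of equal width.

Δt = (4 − 1.5)/4 = 0.625.
Right endpoints: 2.125, 2.75, 3.375, 4.
f(2.125) = -11.375, f(2.75) = -13.25, f(3.375) = -15.125, f(4) = -17.
Sum = Δt · [f(2.125) + f(2.75) + f(3.375) + f(4)].
Sum = -35.46875.

-35.46875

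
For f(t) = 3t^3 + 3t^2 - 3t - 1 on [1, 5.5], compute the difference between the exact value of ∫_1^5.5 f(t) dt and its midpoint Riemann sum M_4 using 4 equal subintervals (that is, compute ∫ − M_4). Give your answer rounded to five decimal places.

15.30615

Exact integral: ∫_1^5.5 f(t) dt = 802.546875.
M_4 ≈ 787.2407227.
Error ≈ 802.546875 − 787.2407227 ≈ 15.30615.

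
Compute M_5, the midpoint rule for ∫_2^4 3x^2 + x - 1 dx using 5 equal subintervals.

Δx = (4 − 2)/5 = 0.4.
Midpoints: 2.2, 2.6, 3, 3.4, 3.8.
f(2.2) = 15.72, f(2.6) = 21.88, f(3) = 29, f(3.4) = 37.08, f(3.8) = 46.12.
Sum = Δx · [f(2.2) + f(2.6) + f(3) + f(3.4) + f(3.8)].
Sum = 59.92.

59.92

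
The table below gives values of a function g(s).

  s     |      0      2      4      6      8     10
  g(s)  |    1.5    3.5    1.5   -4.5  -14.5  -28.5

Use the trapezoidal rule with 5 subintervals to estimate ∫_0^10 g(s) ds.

Δs = 2.
T_5 = (2/2)·[1.5 + 2·3.5 + 2·1.5 + 2·(-4.5) + 2·(-14.5) + (-28.5)] = -55.

-55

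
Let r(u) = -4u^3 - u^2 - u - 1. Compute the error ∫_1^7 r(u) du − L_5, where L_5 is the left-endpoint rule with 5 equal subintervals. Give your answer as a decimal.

Exact integral: ∫_1^7 r(u) du = -2544.
L_5 = -1761.36.
Error = -2544 − (-1761.36) = -782.64.

-782.64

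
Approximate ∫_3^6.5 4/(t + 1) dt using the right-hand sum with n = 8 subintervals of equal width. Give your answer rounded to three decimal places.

Δt = (6.5 − 3)/8 = 0.4375.
Right endpoints: 3.4375, 3.875, 4.3125, 4.75, 5.1875, 5.625, 6.0625, 6.5.
f(3.4375) = 64/71, f(3.875) = 32/39, f(4.3125) = 64/85, f(4.75) = 16/23, f(5.1875) = 64/99, f(5.625) = 32/53, f(6.0625) = 64/113, f(6.5) = 8/15.
Sum = Δt · [f(3.4375) + f(3.875) + f(4.3125) + ...].
Sum ≈ 2.415.

2.415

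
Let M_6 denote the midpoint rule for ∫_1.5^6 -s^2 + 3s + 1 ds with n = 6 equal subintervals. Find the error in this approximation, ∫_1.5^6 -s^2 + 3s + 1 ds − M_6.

Exact integral: ∫_1.5^6 f(s) ds = -15.75.
M_6 = -15.5390625.
Error = -15.75 − (-15.5390625) = -0.2109375.

-0.2109375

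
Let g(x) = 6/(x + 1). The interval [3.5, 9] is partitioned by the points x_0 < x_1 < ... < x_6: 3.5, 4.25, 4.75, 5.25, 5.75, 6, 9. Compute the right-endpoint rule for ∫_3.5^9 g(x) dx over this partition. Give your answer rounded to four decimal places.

Subinterval widths: 0.75, 0.5, 0.5, 0.5, 0.25, 3.
Right endpoints: 4.25, 4.75, 5.25, 5.75, 6, 9.
g(4.25) = 8/7, g(4.75) = 24/23, g(5.25) = 0.96, g(5.75) = 8/9, g(6) = 6/7, g(9) = 0.6.
Sum = Σ Δx_i · g(x_i).
Sum ≈ 4.3176.

4.3176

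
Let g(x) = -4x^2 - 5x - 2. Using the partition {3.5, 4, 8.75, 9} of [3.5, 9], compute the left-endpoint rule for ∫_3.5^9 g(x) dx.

Subinterval widths: 0.5, 4.75, 0.25.
Left endpoints: 3.5, 4, 8.75.
g(3.5) = -68.5, g(4) = -86, g(8.75) = -352.
Sum = Σ Δx_i · g(x_i).
Sum = -530.75.

-530.75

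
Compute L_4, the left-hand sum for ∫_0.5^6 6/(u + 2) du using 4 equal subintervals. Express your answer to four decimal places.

Δu = (6 − 0.5)/4 = 1.375.
Left endpoints: 0.5, 1.875, 3.25, 4.625.
f(0.5) = 2.4, f(1.875) = 48/31, f(3.25) = 8/7, f(4.625) = 48/53.
Sum = Δu · [f(0.5) + f(1.875) + f(3.25) + f(4.625)].
Sum ≈ 8.2457.

8.2457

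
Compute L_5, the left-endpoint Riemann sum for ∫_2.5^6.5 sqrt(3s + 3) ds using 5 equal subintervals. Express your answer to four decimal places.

15.5472

Δs = (6.5 − 2.5)/5 = 0.8.
Left endpoints: 2.5, 3.3, 4.1, 4.9, 5.7.
f(2.5) ≈ 3.2404, f(3.3) ≈ 3.5917, f(4.1) ≈ 3.9115, f(4.9) ≈ 4.2071, f(5.7) ≈ 4.4833.
Sum = Δs · [f(2.5) + f(3.3) + f(4.1) + f(4.9) + f(5.7)].
Sum ≈ 15.5472.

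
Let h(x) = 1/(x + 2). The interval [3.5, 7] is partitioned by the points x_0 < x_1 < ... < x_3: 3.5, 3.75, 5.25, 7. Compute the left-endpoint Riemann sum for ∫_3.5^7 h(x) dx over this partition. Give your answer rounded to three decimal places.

0.548

Subinterval widths: 0.25, 1.5, 1.75.
Left endpoints: 3.5, 3.75, 5.25.
h(3.5) = 2/11, h(3.75) = 4/23, h(5.25) = 4/29.
Sum = Σ Δx_i · h(x_i).
Sum ≈ 0.548.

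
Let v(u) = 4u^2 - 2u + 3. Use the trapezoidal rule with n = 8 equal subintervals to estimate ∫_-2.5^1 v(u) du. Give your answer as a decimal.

38.36328125

Δu = (1 − (-2.5))/8 = 0.4375.
v(-2.5) = 33, v(-2.0625) = 24.140625, v(-1.625) = 16.8125, v(-1.1875) = 11.015625, v(-0.75) = 6.75, v(-0.3125) = 4.015625, v(0.125) = 2.8125, v(0.5625) = 3.140625, v(1) = 5.
T_8 = (Δu/2)·[v(u_0) + 2v(u_1) + ... + 2v(u_{7}) + v(u_8)].
Sum = 38.36328125.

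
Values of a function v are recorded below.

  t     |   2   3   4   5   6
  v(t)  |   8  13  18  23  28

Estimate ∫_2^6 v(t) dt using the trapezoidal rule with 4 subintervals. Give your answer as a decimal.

Δt = 1.
T_4 = (1/2)·[8 + 2·13 + 2·18 + 2·23 + 28] = 72.

72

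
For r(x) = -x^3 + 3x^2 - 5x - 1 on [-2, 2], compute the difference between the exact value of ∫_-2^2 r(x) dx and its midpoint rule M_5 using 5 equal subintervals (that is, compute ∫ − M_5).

Exact integral: ∫_-2^2 r(x) dx = 12.
M_5 = 11.36.
Error = 12 − 11.36 = 0.64.

0.64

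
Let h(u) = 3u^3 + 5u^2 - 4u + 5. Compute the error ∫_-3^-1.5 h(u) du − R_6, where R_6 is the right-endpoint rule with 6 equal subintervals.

-3.65234375

Exact integral: ∫_-3^-1.5 h(u) du = 3.421875.
R_6 = 7.07421875.
Error = 3.421875 − 7.07421875 = -3.65234375.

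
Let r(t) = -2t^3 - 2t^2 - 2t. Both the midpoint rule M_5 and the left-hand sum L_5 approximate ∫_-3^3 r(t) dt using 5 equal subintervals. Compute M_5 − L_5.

-67.68

M_5 = -34.56.
L_5 = 33.12.
M_5 − L_5 = -67.68.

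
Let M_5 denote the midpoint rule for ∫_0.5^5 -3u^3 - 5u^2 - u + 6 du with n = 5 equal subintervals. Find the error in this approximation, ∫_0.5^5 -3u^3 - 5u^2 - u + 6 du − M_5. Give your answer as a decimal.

Exact integral: ∫_0.5^5 f(u) du = -662.203125.
M_5 = -653.1665625.
Error = -662.203125 − (-653.1665625) = -9.0365625.

-9.0365625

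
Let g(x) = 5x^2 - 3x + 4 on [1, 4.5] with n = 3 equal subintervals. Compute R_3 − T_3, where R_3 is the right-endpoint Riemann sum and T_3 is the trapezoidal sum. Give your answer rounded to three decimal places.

R_3 ≈ 189.32407.
T_3 ≈ 139.30324.
R_3 − T_3 ≈ 50.021.

50.021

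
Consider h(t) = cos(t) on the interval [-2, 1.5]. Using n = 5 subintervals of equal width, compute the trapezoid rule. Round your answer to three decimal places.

Δt = (1.5 − (-2))/5 = 0.7.
h(-2) ≈ -0.416, h(-1.3) ≈ 0.267, h(-0.6) ≈ 0.825, h(0.1) ≈ 0.995, h(0.8) ≈ 0.697, h(1.5) ≈ 0.071.
T_5 = (Δt/2)·[h(t_0) + 2h(t_1) + ... + 2h(t_{4}) + h(t_5)].
Sum ≈ 1.828.

1.828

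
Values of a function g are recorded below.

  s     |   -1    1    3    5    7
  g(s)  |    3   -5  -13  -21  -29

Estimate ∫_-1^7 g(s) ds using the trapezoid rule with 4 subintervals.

-104

Δs = 2.
T_4 = (2/2)·[3 + 2·(-5) + 2·(-13) + 2·(-21) + (-29)] = -104.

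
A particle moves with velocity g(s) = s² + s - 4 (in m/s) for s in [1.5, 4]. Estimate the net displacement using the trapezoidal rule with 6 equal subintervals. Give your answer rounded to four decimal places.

Δs = (4 − 1.5)/6 = 5/12.
g(1.5) = -0.25, g(23/12) = 229/144, g(7/3) = 34/9, g(2.75) = 6.3125, g(19/6) = 331/36, g(43/12) = 1789/144, g(4) = 16.
T_6 = (Δs/2)·[g(s_0) + 2g(s_1) + ... + 2g(s_{5}) + g(s_6)].
Sum ≈ 17.1557.

17.1557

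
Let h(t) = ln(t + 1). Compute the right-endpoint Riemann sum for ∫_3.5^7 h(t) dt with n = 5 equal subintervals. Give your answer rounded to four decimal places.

Δt = (7 − 3.5)/5 = 0.7.
Right endpoints: 4.2, 4.9, 5.6, 6.3, 7.
h(4.2) ≈ 1.6487, h(4.9) ≈ 1.7750, h(5.6) ≈ 1.8871, h(6.3) ≈ 1.9879, h(7) ≈ 2.0794.
Sum = Δt · [h(4.2) + h(4.9) + h(5.6) + h(6.3) + h(7)].
Sum ≈ 6.5646.

6.5646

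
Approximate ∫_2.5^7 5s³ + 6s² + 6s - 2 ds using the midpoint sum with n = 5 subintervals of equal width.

3702.9571875

Δs = (7 − 2.5)/5 = 0.9.
Midpoints: 2.95, 3.85, 4.75, 5.65, 6.55.
f(2.95) = 196.276875, f(3.85) = 395.368125, f(4.75) = 697.734375, f(5.65) = 1125.245625, f(6.55) = 1699.771875.
Sum = Δs · [f(2.95) + f(3.85) + f(4.75) + f(5.65) + f(6.55)].
Sum = 3702.9571875.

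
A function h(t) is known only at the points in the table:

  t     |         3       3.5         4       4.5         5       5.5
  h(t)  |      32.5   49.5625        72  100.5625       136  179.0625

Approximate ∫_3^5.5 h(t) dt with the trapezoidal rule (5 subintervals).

231.953125

Δt = 0.5.
T_5 = (0.5/2)·[32.5 + 2·49.5625 + 2·72 + 2·100.5625 + 2·136 + 179.0625] = 231.953125.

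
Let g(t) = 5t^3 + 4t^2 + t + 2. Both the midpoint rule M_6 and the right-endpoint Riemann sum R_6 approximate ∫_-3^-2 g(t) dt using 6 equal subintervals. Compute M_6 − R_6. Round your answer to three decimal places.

-6.101

M_6 ≈ -56.33912.
R_6 ≈ -50.23843.
M_6 − R_6 ≈ -6.101.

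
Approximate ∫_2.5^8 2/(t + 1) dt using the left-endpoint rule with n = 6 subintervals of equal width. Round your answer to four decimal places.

2.0586

Δt = (8 − 2.5)/6 = 11/12.
Left endpoints: 2.5, 41/12, 13/3, 5.25, 37/6, 85/12.
f(2.5) = 4/7, f(41/12) = 24/53, f(13/3) = 0.375, f(5.25) = 0.32, f(37/6) = 12/43, f(85/12) = 24/97.
Sum = Δt · [f(2.5) + f(41/12) + f(13/3) + ...].
Sum ≈ 2.0586.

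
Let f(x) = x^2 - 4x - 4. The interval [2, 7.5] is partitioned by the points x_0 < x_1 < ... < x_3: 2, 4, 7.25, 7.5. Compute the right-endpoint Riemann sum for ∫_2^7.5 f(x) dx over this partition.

61.140625

Subinterval widths: 2, 3.25, 0.25.
Right endpoints: 4, 7.25, 7.5.
f(4) = -4, f(7.25) = 19.5625, f(7.5) = 22.25.
Sum = Σ Δx_i · f(x_i).
Sum = 61.140625.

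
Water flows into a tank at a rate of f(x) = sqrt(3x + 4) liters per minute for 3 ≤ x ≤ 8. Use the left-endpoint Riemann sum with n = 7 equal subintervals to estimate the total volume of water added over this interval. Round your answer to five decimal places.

Δx = (8 − 3)/7 = 5/7.
Left endpoints: 3, 26/7, 31/7, 36/7, 41/7, 46/7, 51/7.
f(3) ≈ 3.60555, f(26/7) ≈ 3.89138, f(31/7) ≈ 4.15761, f(36/7) ≈ 4.40779, f(41/7) ≈ 4.64451, f(46/7) ≈ 4.86973, f(51/7) ≈ 5.08499.
Sum = Δx · [f(3) + f(26/7) + f(31/7) + ...].
Sum ≈ 21.90111.

21.90111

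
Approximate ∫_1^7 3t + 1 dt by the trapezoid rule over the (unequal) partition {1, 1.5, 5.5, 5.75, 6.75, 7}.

Subinterval widths: 0.5, 4, 0.25, 1, 0.25.
f(1) = 4, f(1.5) = 5.5, f(5.5) = 17.5, f(5.75) = 18.25, f(6.75) = 21.25, f(7) = 22.
On each subinterval the trapezoid contributes (Δt_i/2)·[f(t_{i-1}) + f(t_i)].
Sum = 78.

78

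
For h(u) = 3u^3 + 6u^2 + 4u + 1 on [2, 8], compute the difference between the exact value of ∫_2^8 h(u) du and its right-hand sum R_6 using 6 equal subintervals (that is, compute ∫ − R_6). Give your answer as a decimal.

-999

Exact integral: ∫_2^8 h(u) du = 4194.
R_6 = 5193.
Error = 4194 − 5193 = -999.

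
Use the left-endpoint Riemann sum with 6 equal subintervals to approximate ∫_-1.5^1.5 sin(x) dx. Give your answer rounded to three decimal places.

-0.499

Δx = (1.5 − (-1.5))/6 = 0.5.
Left endpoints: -1.5, -1, -0.5, 0, 0.5, 1.
f(-1.5) ≈ -0.997, f(-1) ≈ -0.841, f(-0.5) ≈ -0.479, f(0) ≈ 0.000, f(0.5) ≈ 0.479, f(1) ≈ 0.841.
Sum = Δx · [f(-1.5) + f(-1) + f(-0.5) + ...].
Sum ≈ -0.499.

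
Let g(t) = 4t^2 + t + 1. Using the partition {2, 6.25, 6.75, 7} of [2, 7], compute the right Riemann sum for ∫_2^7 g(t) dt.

Subinterval widths: 4.25, 0.5, 0.25.
Right endpoints: 6.25, 6.75, 7.
g(6.25) = 163.5, g(6.75) = 190, g(7) = 204.
Sum = Σ Δt_i · g(t_i).
Sum = 840.875.

840.875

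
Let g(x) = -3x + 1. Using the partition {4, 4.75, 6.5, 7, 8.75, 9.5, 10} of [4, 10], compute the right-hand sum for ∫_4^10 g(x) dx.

Subinterval widths: 0.75, 1.75, 0.5, 1.75, 0.75, 0.5.
Right endpoints: 4.75, 6.5, 7, 8.75, 9.5, 10.
g(4.75) = -13.25, g(6.5) = -18.5, g(7) = -20, g(8.75) = -25.25, g(9.5) = -27.5, g(10) = -29.
Sum = Σ Δx_i · g(x_i).
Sum = -131.625.

-131.625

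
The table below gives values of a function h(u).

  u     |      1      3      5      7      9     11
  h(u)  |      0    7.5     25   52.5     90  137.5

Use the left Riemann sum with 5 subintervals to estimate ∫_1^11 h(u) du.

350

Δu = 2.
Sum = 2·[0 + 7.5 + 25 + 52.5 + 90] = 350.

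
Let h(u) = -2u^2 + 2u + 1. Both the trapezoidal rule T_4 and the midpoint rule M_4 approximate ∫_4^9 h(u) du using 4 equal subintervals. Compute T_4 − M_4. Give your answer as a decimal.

T_4 = -375.9375.
M_4 = -372.03125.
T_4 − M_4 = -3.90625.

-3.90625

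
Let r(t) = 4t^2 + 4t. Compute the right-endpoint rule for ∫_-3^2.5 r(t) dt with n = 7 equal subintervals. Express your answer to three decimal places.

57.918

Δt = (2.5 − (-3))/7 = 11/14.
Right endpoints: -31/14, -10/7, -9/14, 1/7, 13/14, 12/7, 2.5.
r(-31/14) = 527/49, r(-10/7) = 120/49, r(-9/14) = -45/49, r(1/7) = 32/49, r(13/14) = 351/49, r(12/7) = 912/49, r(2.5) = 35.
Sum = Δt · [r(-31/14) + r(-10/7) + r(-9/14) + ...].
Sum ≈ 57.918.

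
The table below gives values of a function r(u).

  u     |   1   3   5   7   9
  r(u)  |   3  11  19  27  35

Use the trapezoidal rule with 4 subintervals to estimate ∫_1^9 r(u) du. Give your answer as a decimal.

152

Δu = 2.
T_4 = (2/2)·[3 + 2·11 + 2·19 + 2·27 + 35] = 152.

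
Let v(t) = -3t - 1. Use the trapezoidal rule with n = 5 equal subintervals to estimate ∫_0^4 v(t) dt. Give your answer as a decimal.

Δt = (4 − 0)/5 = 0.8.
v(0) = -1, v(0.8) = -3.4, v(1.6) = -5.8, v(2.4) = -8.2, v(3.2) = -10.6, v(4) = -13.
T_5 = (Δt/2)·[v(t_0) + 2v(t_1) + ... + 2v(t_{4}) + v(t_5)].
Sum = -28.

-28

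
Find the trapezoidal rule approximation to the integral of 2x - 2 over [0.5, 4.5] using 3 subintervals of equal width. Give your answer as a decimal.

12

Δx = (4.5 − 0.5)/3 = 4/3.
f(0.5) = -1, f(11/6) = 5/3, f(19/6) = 13/3, f(4.5) = 7.
T_3 = (Δx/2)·[f(x_0) + 2f(x_1) + 2f(x_2) + f(x_3)].
Sum = 12.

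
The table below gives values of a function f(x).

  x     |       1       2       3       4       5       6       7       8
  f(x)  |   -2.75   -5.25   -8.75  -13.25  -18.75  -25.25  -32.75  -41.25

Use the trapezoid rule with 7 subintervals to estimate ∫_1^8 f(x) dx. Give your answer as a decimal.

-126

Δx = 1.
T_7 = (1/2)·[(-2.75) + 2·(-5.25) + 2·(-8.75) + 2·(-13.25) + 2·(-18.75) + 2·(-25.25) + 2·(-32.75) + (-41.25)] = -126.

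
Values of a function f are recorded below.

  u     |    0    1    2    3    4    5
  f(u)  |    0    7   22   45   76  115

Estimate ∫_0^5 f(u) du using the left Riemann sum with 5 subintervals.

150

Δu = 1.
Sum = 1·[0 + 7 + 22 + 45 + 76] = 150.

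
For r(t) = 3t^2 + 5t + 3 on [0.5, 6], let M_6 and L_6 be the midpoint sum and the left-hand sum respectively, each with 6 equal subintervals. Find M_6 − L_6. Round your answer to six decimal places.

58.294271

M_6 ≈ 320.59461806.
L_6 ≈ 262.30034722.
M_6 − L_6 ≈ 58.294271.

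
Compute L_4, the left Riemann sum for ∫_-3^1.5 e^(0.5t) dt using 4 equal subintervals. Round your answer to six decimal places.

2.821787

Δt = (1.5 − (-3))/4 = 1.125.
Left endpoints: -3, -1.875, -0.75, 0.375.
f(-3) ≈ 0.223130, f(-1.875) ≈ 0.391606, f(-0.75) ≈ 0.687289, f(0.375) ≈ 1.206230.
Sum = Δt · [f(-3) + f(-1.875) + f(-0.75) + f(0.375)].
Sum ≈ 2.821787.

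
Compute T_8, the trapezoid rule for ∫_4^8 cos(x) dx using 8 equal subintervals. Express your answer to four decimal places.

Δx = (8 − 4)/8 = 0.5.
f(4) ≈ -0.6536, f(4.5) ≈ -0.2108, f(5) ≈ 0.2837, f(5.5) ≈ 0.7087, f(6) ≈ 0.9602, f(6.5) ≈ 0.9766, f(7) ≈ 0.7539, f(7.5) ≈ 0.3466, f(8) ≈ -0.1455.
T_8 = (Δx/2)·[f(x_0) + 2f(x_1) + ... + 2f(x_{7}) + f(x_8)].
Sum ≈ 1.7096.

1.7096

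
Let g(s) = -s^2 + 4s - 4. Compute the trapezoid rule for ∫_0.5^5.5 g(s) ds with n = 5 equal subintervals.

-16.25

Δs = (5.5 − 0.5)/5 = 1.
g(0.5) = -2.25, g(1.5) = -0.25, g(2.5) = -0.25, g(3.5) = -2.25, g(4.5) = -6.25, g(5.5) = -12.25.
T_5 = (Δs/2)·[g(s_0) + 2g(s_1) + ... + 2g(s_{4}) + g(s_5)].
Sum = -16.25.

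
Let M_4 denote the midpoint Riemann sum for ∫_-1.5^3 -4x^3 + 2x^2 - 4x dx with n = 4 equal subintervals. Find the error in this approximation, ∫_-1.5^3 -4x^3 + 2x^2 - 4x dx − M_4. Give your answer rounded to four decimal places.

Exact integral: ∫_-1.5^3 f(x) dx = -69.1875.
M_4 ≈ -65.865234.
Error ≈ -69.1875 − (-65.865234) ≈ -3.3223.

-3.3223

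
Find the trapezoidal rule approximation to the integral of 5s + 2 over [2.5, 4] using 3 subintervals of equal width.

27.375

Δs = (4 − 2.5)/3 = 0.5.
f(2.5) = 14.5, f(3) = 17, f(3.5) = 19.5, f(4) = 22.
T_3 = (Δs/2)·[f(s_0) + 2f(s_1) + 2f(s_2) + f(s_3)].
Sum = 27.375.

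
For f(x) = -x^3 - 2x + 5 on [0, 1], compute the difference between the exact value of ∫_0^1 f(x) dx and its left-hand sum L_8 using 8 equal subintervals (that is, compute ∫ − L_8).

-0.18359375

Exact integral: ∫_0^1 f(x) dx = 3.75.
L_8 = 3.93359375.
Error = 3.75 − 3.93359375 = -0.18359375.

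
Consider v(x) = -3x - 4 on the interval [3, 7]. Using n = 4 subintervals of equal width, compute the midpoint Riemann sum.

Δx = (7 − 3)/4 = 1.
Midpoints: 3.5, 4.5, 5.5, 6.5.
v(3.5) = -14.5, v(4.5) = -17.5, v(5.5) = -20.5, v(6.5) = -23.5.
Sum = Δx · [v(3.5) + v(4.5) + v(5.5) + v(6.5)].
Sum = -76.

-76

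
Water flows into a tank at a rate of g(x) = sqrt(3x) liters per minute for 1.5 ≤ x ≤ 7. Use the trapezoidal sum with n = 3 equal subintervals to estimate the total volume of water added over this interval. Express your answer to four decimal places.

Δx = (7 − 1.5)/3 = 11/6.
g(1.5) ≈ 2.1213, g(10/3) ≈ 3.1623, g(31/6) ≈ 3.9370, g(7) ≈ 4.5826.
T_3 = (Δx/2)·[g(x_0) + 2g(x_1) + 2g(x_2) + g(x_3)].
Sum ≈ 19.1606.

19.1606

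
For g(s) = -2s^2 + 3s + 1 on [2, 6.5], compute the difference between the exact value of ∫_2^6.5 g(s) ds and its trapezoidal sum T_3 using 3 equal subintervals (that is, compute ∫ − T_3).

Exact integral: ∫_2^6.5 g(s) ds = -115.875.
T_3 = -119.25.
Error = -115.875 − (-119.25) = 3.375.

3.375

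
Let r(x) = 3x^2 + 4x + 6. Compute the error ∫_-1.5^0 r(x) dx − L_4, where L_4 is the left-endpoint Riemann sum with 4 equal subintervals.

-0.24609375

Exact integral: ∫_-1.5^0 r(x) dx = 7.875.
L_4 = 8.12109375.
Error = 7.875 − 8.12109375 = -0.24609375.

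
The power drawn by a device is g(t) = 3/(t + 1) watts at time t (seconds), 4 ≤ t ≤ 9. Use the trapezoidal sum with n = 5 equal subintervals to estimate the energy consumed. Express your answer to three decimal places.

Δt = (9 − 4)/5 = 1.
g(4) = 0.6, g(5) = 0.5, g(6) = 3/7, g(7) = 0.375, g(8) = 1/3, g(9) = 0.3.
T_5 = (Δt/2)·[g(t_0) + 2g(t_1) + ... + 2g(t_{4}) + g(t_5)].
Sum ≈ 2.087.

2.087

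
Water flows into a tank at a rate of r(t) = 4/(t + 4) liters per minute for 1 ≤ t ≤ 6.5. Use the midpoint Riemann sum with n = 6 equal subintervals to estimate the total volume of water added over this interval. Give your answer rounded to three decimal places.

Δt = (6.5 − 1)/6 = 11/12.
Midpoints: 35/24, 2.375, 79/24, 101/24, 5.125, 145/24.
r(35/24) = 96/131, r(2.375) = 32/51, r(79/24) = 96/175, r(101/24) = 96/197, r(5.125) = 32/73, r(145/24) = 96/241.
Sum = Δt · [r(35/24) + r(2.375) + r(79/24) + ...].
Sum ≈ 2.963.

2.963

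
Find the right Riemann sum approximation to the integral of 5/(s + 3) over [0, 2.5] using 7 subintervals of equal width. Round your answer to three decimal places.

2.900

Δs = (2.5 − 0)/7 = 5/14.
Right endpoints: 5/14, 5/7, 15/14, 10/7, 25/14, 15/7, 2.5.
f(5/14) = 70/47, f(5/7) = 35/26, f(15/14) = 70/57, f(10/7) = 35/31, f(25/14) = 70/67, f(15/7) = 35/36, f(2.5) = 10/11.
Sum = Δs · [f(5/14) + f(5/7) + f(15/14) + ...].
Sum ≈ 2.900.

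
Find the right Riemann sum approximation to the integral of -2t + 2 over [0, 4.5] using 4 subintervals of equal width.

-16.3125

Δt = (4.5 − 0)/4 = 1.125.
Right endpoints: 1.125, 2.25, 3.375, 4.5.
f(1.125) = -0.25, f(2.25) = -2.5, f(3.375) = -4.75, f(4.5) = -7.
Sum = Δt · [f(1.125) + f(2.25) + f(3.375) + f(4.5)].
Sum = -16.3125.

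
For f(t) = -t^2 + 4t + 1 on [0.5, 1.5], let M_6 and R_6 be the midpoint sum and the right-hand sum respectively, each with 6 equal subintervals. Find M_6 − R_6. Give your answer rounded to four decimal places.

M_6 ≈ 3.918981.
R_6 ≈ 4.078704.
M_6 − R_6 ≈ -0.1597.

-0.1597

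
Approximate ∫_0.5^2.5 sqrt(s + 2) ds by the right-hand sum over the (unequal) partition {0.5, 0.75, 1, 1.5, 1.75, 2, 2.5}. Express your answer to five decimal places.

3.82779

Subinterval widths: 0.25, 0.25, 0.5, 0.25, 0.25, 0.5.
Right endpoints: 0.75, 1, 1.5, 1.75, 2, 2.5.
f(0.75) ≈ 1.65831, f(1) ≈ 1.73205, f(1.5) ≈ 1.87083, f(1.75) ≈ 1.93649, f(2) ≈ 2.00000, f(2.5) ≈ 2.12132.
Sum = Σ Δs_i · f(s_i).
Sum ≈ 3.82779.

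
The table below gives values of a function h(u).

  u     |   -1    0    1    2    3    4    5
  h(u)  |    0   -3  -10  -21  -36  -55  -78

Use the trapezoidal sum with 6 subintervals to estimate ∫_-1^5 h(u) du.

-164

Δu = 1.
T_6 = (1/2)·[0 + 2·(-3) + 2·(-10) + 2·(-21) + 2·(-36) + 2·(-55) + (-78)] = -164.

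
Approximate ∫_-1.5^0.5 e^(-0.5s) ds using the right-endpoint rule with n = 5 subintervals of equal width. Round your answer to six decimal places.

2.417674

Δs = (0.5 − (-1.5))/5 = 0.4.
Right endpoints: -1.1, -0.7, -0.3, 0.1, 0.5.
f(-1.1) ≈ 1.733253, f(-0.7) ≈ 1.419068, f(-0.3) ≈ 1.161834, f(0.1) ≈ 0.951229, f(0.5) ≈ 0.778801.
Sum = Δs · [f(-1.1) + f(-0.7) + f(-0.3) + f(0.1) + f(0.5)].
Sum ≈ 2.417674.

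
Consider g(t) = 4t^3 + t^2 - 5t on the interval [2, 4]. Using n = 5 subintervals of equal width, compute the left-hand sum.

185.44

Δt = (4 − 2)/5 = 0.4.
Left endpoints: 2, 2.4, 2.8, 3.2, 3.6.
g(2) = 26, g(2.4) = 49.056, g(2.8) = 81.648, g(3.2) = 125.312, g(3.6) = 181.584.
Sum = Δt · [g(2) + g(2.4) + g(2.8) + g(3.2) + g(3.6)].
Sum = 185.44.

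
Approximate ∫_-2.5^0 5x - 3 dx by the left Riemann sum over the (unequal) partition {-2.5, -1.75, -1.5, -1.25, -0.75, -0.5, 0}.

Subinterval widths: 0.75, 0.25, 0.25, 0.5, 0.25, 0.5.
Left endpoints: -2.5, -1.75, -1.5, -1.25, -0.75, -0.5.
f(-2.5) = -15.5, f(-1.75) = -11.75, f(-1.5) = -10.5, f(-1.25) = -9.25, f(-0.75) = -6.75, f(-0.5) = -5.5.
Sum = Σ Δx_i · f(x_i).
Sum = -26.25.

-26.25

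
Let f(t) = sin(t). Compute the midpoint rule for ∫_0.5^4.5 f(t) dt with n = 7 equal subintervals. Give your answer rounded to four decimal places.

Δt = (4.5 − 0.5)/7 = 4/7.
Midpoints: 11/14, 19/14, 27/14, 2.5, 43/14, 51/14, 59/14.
f(11/14) ≈ 0.7073, f(19/14) ≈ 0.9773, f(27/14) ≈ 0.9367, f(2.5) ≈ 0.5985, f(43/14) ≈ 0.0701, f(51/14) ≈ -0.4805, f(59/14) ≈ -0.8785.
Sum = Δt · [f(11/14) + f(19/14) + f(27/14) + ...].
Sum ≈ 1.1033.

1.1033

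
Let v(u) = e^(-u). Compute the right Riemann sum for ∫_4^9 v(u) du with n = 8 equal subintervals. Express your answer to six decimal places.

0.013096

Δu = (9 − 4)/8 = 0.625.
Right endpoints: 4.625, 5.25, 5.875, 6.5, 7.125, 7.75, 8.375, 9.
v(4.625) ≈ 0.009804, v(5.25) ≈ 0.005248, v(5.875) ≈ 0.002809, v(6.5) ≈ 0.001503, v(7.125) ≈ 0.000805, v(7.75) ≈ 0.000431, v(8.375) ≈ 0.000231, v(9) ≈ 0.000123.
Sum = Δu · [v(4.625) + v(5.25) + v(5.875) + ...].
Sum ≈ 0.013096.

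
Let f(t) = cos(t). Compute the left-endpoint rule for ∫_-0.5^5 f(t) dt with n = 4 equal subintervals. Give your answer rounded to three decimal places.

Δt = (5 − (-0.5))/4 = 1.375.
Left endpoints: -0.5, 0.875, 2.25, 3.625.
f(-0.5) ≈ 0.878, f(0.875) ≈ 0.641, f(2.25) ≈ -0.628, f(3.625) ≈ -0.885.
Sum = Δt · [f(-0.5) + f(0.875) + f(2.25) + f(3.625)].
Sum ≈ 0.007.

0.007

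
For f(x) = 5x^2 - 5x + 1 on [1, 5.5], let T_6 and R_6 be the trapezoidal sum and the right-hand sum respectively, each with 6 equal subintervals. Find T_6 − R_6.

-46.40625

T_6 = 209.109375.
R_6 = 255.515625.
T_6 − R_6 = -46.40625.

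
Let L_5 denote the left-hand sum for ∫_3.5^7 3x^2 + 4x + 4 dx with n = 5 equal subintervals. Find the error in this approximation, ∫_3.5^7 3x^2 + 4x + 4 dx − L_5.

42.63

Exact integral: ∫_3.5^7 f(x) dx = 387.625.
L_5 = 344.995.
Error = 387.625 − 344.995 = 42.63.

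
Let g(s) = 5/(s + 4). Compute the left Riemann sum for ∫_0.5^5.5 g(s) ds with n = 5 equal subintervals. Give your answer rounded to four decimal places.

Δs = (5.5 − 0.5)/5 = 1.
Left endpoints: 0.5, 1.5, 2.5, 3.5, 4.5.
g(0.5) = 10/9, g(1.5) = 10/11, g(2.5) = 10/13, g(3.5) = 2/3, g(4.5) = 10/17.
Sum = Δs · [g(0.5) + g(1.5) + g(2.5) + g(3.5) + g(4.5)].
Sum ≈ 4.0443.

4.0443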